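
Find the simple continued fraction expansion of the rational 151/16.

[9; 2, 3, 2]

Run the Euclidean algorithm on 151 and 16; the successive quotients are the partial quotients a_0, a_1, ... (each step inverts the fractional part left over by the previous one):
  151 = 9*16 + 7, so a_0 = 9.
  16 = 2*7 + 2, so a_1 = 2.
  7 = 3*2 + 1, so a_2 = 3.
  2 = 2*1 + 0, so a_3 = 2.
The remainder reaches 0 after 4 divisions, so the expansion has 4 partial quotients, read off in order.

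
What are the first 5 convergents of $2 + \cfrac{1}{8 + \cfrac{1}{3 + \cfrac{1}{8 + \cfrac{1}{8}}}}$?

Using the convergent recurrence p_i = a_i*p_{i-1} + p_{i-2}, q_i = a_i*q_{i-1} + q_{i-2} with p_{-2}=0, p_{-1}=1, q_{-2}=1, q_{-1}=0:
  i=0: a_0=2, p_0 = 2*1 + 0 = 2, q_0 = 2*0 + 1 = 1.
  i=1: a_1=8, p_1 = 8*2 + 1 = 17, q_1 = 8*1 + 0 = 8.
  i=2: a_2=3, p_2 = 3*17 + 2 = 53, q_2 = 3*8 + 1 = 25.
  i=3: a_3=8, p_3 = 8*53 + 17 = 441, q_3 = 8*25 + 8 = 208.
  i=4: a_4=8, p_4 = 8*441 + 53 = 3581, q_4 = 8*208 + 25 = 1689.

2/1, 17/8, 53/25, 441/208, 3581/1689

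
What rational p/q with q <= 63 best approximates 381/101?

215/57

Expand x = 381/101 as a continued fraction with the Euclidean algorithm:
  381 = 3*101 + 78, so a_0 = 3.
  101 = 1*78 + 23, so a_1 = 1.
  78 = 3*23 + 9, so a_2 = 3.
  23 = 2*9 + 5, so a_3 = 2.
  9 = 1*5 + 4, so a_4 = 1.
  5 = 1*4 + 1, so a_5 = 1.
  4 = 4*1 + 0, so a_6 = 4.
so x = [3; 1, 3, 2, 1, 1, 4].
Convergents (p_i = a_i*p_{i-1} + p_{i-2}, q_i = a_i*q_{i-1} + q_{i-2} with p_{-2}=0, p_{-1}=1, q_{-2}=1, q_{-1}=0), until the denominator exceeds 63:
  i=0: a_0=3, p_0 = 3*1 + 0 = 3, q_0 = 3*0 + 1 = 1.
  i=1: a_1=1, p_1 = 1*3 + 1 = 4, q_1 = 1*1 + 0 = 1.
  i=2: a_2=3, p_2 = 3*4 + 3 = 15, q_2 = 3*1 + 1 = 4.
  i=3: a_3=2, p_3 = 2*15 + 4 = 34, q_3 = 2*4 + 1 = 9.
  i=4: a_4=1, p_4 = 1*34 + 15 = 49, q_4 = 1*9 + 4 = 13.
  i=5: a_5=1, p_5 = 1*49 + 34 = 83, q_5 = 1*13 + 9 = 22.
  i=6: a_6=4, p_6 = 4*83 + 49 = 381, q_6 = 4*22 + 13 = 101.
q_6 = 101 > 63, so the last convergent with denominator <= 63 is p_5/q_5 = 83/22.
The closest fraction with denominator <= 63 is either p_5/q_5 or the intermediate fraction (k*p_5 + p_4)/(k*q_5 + q_4) with the largest k >= 1 whose denominator stays <= 63; these approach x as k grows, and every other convergent or intermediate fraction in range is farther away.
Largest k: floor((63 - q_4)/q_5) = floor((63 - 13)/22) = 2.
That gives (2*83 + 49)/(2*22 + 13) = 215/57.
Compare the errors: |x - 83/22| = |381*22 - 83*101|/(101*22) = 1/2222, and |x - 215/57| = |381*57 - 215*101|/(101*57) = 2/5757.
Cross-multiplying, 2*2222 = 4444 < 5757 = 1*5757, so 2/5757 is smaller: the intermediate fraction 215/57 is closer to x than 83/22.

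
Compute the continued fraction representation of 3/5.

Run the Euclidean algorithm on 3 and 5; the successive quotients are the partial quotients a_0, a_1, ... (each step inverts the fractional part left over by the previous one):
  3 = 0*5 + 3, so a_0 = 0.
  5 = 1*3 + 2, so a_1 = 1.
  3 = 1*2 + 1, so a_2 = 1.
  2 = 2*1 + 0, so a_3 = 2.
The remainder reaches 0 after 4 divisions, so the expansion has 4 partial quotients, read off in order.

[0; 1, 1, 2]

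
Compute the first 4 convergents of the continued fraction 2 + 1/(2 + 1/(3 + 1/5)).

2/1, 5/2, 17/7, 90/37

Using the convergent recurrence p_i = a_i*p_{i-1} + p_{i-2}, q_i = a_i*q_{i-1} + q_{i-2} with p_{-2}=0, p_{-1}=1, q_{-2}=1, q_{-1}=0:
  i=0: a_0=2, p_0 = 2*1 + 0 = 2, q_0 = 2*0 + 1 = 1.
  i=1: a_1=2, p_1 = 2*2 + 1 = 5, q_1 = 2*1 + 0 = 2.
  i=2: a_2=3, p_2 = 3*5 + 2 = 17, q_2 = 3*2 + 1 = 7.
  i=3: a_3=5, p_3 = 5*17 + 5 = 90, q_3 = 5*7 + 2 = 37.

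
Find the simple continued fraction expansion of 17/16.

Run the Euclidean algorithm on 17 and 16; the successive quotients are the partial quotients a_0, a_1, ... (each step inverts the fractional part left over by the previous one):
  17 = 1*16 + 1, so a_0 = 1.
  16 = 16*1 + 0, so a_1 = 16.
The remainder reaches 0 after 2 divisions, so the expansion has 2 partial quotients, read off in order.

[1; 16]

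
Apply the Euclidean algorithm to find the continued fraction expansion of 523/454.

[1; 6, 1, 1, 2, 1, 1, 1, 3]

Run the Euclidean algorithm on 523 and 454; the successive quotients are the partial quotients a_0, a_1, ... (each step inverts the fractional part left over by the previous one):
  523 = 1*454 + 69, so a_0 = 1.
  454 = 6*69 + 40, so a_1 = 6.
  69 = 1*40 + 29, so a_2 = 1.
  40 = 1*29 + 11, so a_3 = 1.
  29 = 2*11 + 7, so a_4 = 2.
  11 = 1*7 + 4, so a_5 = 1.
  7 = 1*4 + 3, so a_6 = 1.
  4 = 1*3 + 1, so a_7 = 1.
  3 = 3*1 + 0, so a_8 = 3.
The remainder reaches 0 after 9 divisions, so the expansion has 9 partial quotients, read off in order.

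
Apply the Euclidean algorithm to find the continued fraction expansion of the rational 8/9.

[0; 1, 8]

Run the Euclidean algorithm on 8 and 9; the successive quotients are the partial quotients a_0, a_1, ... (each step inverts the fractional part left over by the previous one):
  8 = 0*9 + 8, so a_0 = 0.
  9 = 1*8 + 1, so a_1 = 1.
  8 = 8*1 + 0, so a_2 = 8.
The remainder reaches 0 after 3 divisions, so the expansion has 3 partial quotients, read off in order.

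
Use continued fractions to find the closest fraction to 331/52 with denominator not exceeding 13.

70/11

Expand x = 331/52 as a continued fraction with the Euclidean algorithm:
  331 = 6*52 + 19, so a_0 = 6.
  52 = 2*19 + 14, so a_1 = 2.
  19 = 1*14 + 5, so a_2 = 1.
  14 = 2*5 + 4, so a_3 = 2.
  5 = 1*4 + 1, so a_4 = 1.
  4 = 4*1 + 0, so a_5 = 4.
so x = [6; 2, 1, 2, 1, 4].
Convergents (p_i = a_i*p_{i-1} + p_{i-2}, q_i = a_i*q_{i-1} + q_{i-2} with p_{-2}=0, p_{-1}=1, q_{-2}=1, q_{-1}=0), until the denominator exceeds 13:
  i=0: a_0=6, p_0 = 6*1 + 0 = 6, q_0 = 6*0 + 1 = 1.
  i=1: a_1=2, p_1 = 2*6 + 1 = 13, q_1 = 2*1 + 0 = 2.
  i=2: a_2=1, p_2 = 1*13 + 6 = 19, q_2 = 1*2 + 1 = 3.
  i=3: a_3=2, p_3 = 2*19 + 13 = 51, q_3 = 2*3 + 2 = 8.
  i=4: a_4=1, p_4 = 1*51 + 19 = 70, q_4 = 1*8 + 3 = 11.
  i=5: a_5=4, p_5 = 4*70 + 51 = 331, q_5 = 4*11 + 8 = 52.
q_5 = 52 > 13, so the last convergent with denominator <= 13 is p_4/q_4 = 70/11.
The closest fraction with denominator <= 13 is either p_4/q_4 or the intermediate fraction (k*p_4 + p_3)/(k*q_4 + q_3) with the largest k >= 1 whose denominator stays <= 13; these approach x as k grows, and every other convergent or intermediate fraction in range is farther away.
Largest k: floor((13 - q_3)/q_4) = floor((13 - 8)/11) = 0.
Since k = 0, no intermediate fraction beyond p_4/q_4 has denominator <= 13, so the convergent 70/11 is the closest (its error is |331*11 - 70*52|/(52*11) = 1/572).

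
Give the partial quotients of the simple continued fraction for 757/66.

[11; 2, 7, 1, 3]

Run the Euclidean algorithm on 757 and 66; the successive quotients are the partial quotients a_0, a_1, ... (each step inverts the fractional part left over by the previous one):
  757 = 11*66 + 31, so a_0 = 11.
  66 = 2*31 + 4, so a_1 = 2.
  31 = 7*4 + 3, so a_2 = 7.
  4 = 1*3 + 1, so a_3 = 1.
  3 = 3*1 + 0, so a_4 = 3.
The remainder reaches 0 after 5 divisions, so the expansion has 5 partial quotients, read off in order.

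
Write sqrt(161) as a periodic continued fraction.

[12; (1, 2, 4, 1, 2, 1, 4, 2, 1, 24)]

Write x_i = (sqrt(161) + m_i)/d_i with (m_0, d_0) = (0, 1). a_0 = floor(sqrt(161)) = 12, since 12^2 = 144 <= 161 < 169 = 13^2.
Iterate m_{i+1} = d_i*a_i - m_i, d_{i+1} = (161 - m_{i+1}^2)/d_i, a_{i+1} = floor((a_0 + m_{i+1})/d_{i+1}):
  m_1 = 1*12 - 0 = 12, d_1 = (161 - 12^2)/1 = 17/1 = 17, a_1 = floor((12 + 12)/17) = 1.
  m_2 = 17*1 - 12 = 5, d_2 = (161 - 5^2)/17 = 136/17 = 8, a_2 = floor((12 + 5)/8) = 2.
  m_3 = 8*2 - 5 = 11, d_3 = (161 - 11^2)/8 = 40/8 = 5, a_3 = floor((12 + 11)/5) = 4.
  m_4 = 5*4 - 11 = 9, d_4 = (161 - 9^2)/5 = 80/5 = 16, a_4 = floor((12 + 9)/16) = 1.
  m_5 = 16*1 - 9 = 7, d_5 = (161 - 7^2)/16 = 112/16 = 7, a_5 = floor((12 + 7)/7) = 2.
  m_6 = 7*2 - 7 = 7, d_6 = (161 - 7^2)/7 = 112/7 = 16, a_6 = floor((12 + 7)/16) = 1.
  m_7 = 16*1 - 7 = 9, d_7 = (161 - 9^2)/16 = 80/16 = 5, a_7 = floor((12 + 9)/5) = 4.
  m_8 = 5*4 - 9 = 11, d_8 = (161 - 11^2)/5 = 40/5 = 8, a_8 = floor((12 + 11)/8) = 2.
  m_9 = 8*2 - 11 = 5, d_9 = (161 - 5^2)/8 = 136/8 = 17, a_9 = floor((12 + 5)/17) = 1.
  m_10 = 17*1 - 5 = 12, d_10 = (161 - 12^2)/17 = 17/17 = 1, a_10 = floor((12 + 12)/1) = 24.
  m_11 = 1*24 - 12 = 12, d_11 = (161 - 12^2)/1 = 17/1 = 17: (m_11, d_11) = (m_1, d_1) = (12, 17), so from here the quotients repeat a_1, ..., a_10; the period length is 10.
Hence the expansion of sqrt(161) is a_0 = 12 followed by the repeating block 1, 2, 4, 1, 2, 1, 4, 2, 1, 24 (period 10).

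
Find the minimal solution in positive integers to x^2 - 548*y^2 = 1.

(x, y) = (6083073, 259856)

First expand sqrt(548) as a continued fraction. With x_i = (sqrt(548) + m_i)/d_i and (m_0, d_0) = (0, 1): a_0 = floor(sqrt(548)) = 23, since 23^2 = 529 <= 548 < 576 = 24^2.
Iterate m_{i+1} = d_i*a_i - m_i, d_{i+1} = (548 - m_{i+1}^2)/d_i, a_{i+1} = floor((a_0 + m_{i+1})/d_{i+1}):
  m_1 = 1*23 - 0 = 23, d_1 = (548 - 23^2)/1 = 19/1 = 19, a_1 = floor((23 + 23)/19) = 2.
  m_2 = 19*2 - 23 = 15, d_2 = (548 - 15^2)/19 = 323/19 = 17, a_2 = floor((23 + 15)/17) = 2.
  m_3 = 17*2 - 15 = 19, d_3 = (548 - 19^2)/17 = 187/17 = 11, a_3 = floor((23 + 19)/11) = 3.
  m_4 = 11*3 - 19 = 14, d_4 = (548 - 14^2)/11 = 352/11 = 32, a_4 = floor((23 + 14)/32) = 1.
  m_5 = 32*1 - 14 = 18, d_5 = (548 - 18^2)/32 = 224/32 = 7, a_5 = floor((23 + 18)/7) = 5.
  m_6 = 7*5 - 18 = 17, d_6 = (548 - 17^2)/7 = 259/7 = 37, a_6 = floor((23 + 17)/37) = 1.
  m_7 = 37*1 - 17 = 20, d_7 = (548 - 20^2)/37 = 148/37 = 4, a_7 = floor((23 + 20)/4) = 10.
  m_8 = 4*10 - 20 = 20, d_8 = (548 - 20^2)/4 = 148/4 = 37, a_8 = floor((23 + 20)/37) = 1.
  m_9 = 37*1 - 20 = 17, d_9 = (548 - 17^2)/37 = 259/37 = 7, a_9 = floor((23 + 17)/7) = 5.
  m_10 = 7*5 - 17 = 18, d_10 = (548 - 18^2)/7 = 224/7 = 32, a_10 = floor((23 + 18)/32) = 1.
  m_11 = 32*1 - 18 = 14, d_11 = (548 - 14^2)/32 = 352/32 = 11, a_11 = floor((23 + 14)/11) = 3.
  m_12 = 11*3 - 14 = 19, d_12 = (548 - 19^2)/11 = 187/11 = 17, a_12 = floor((23 + 19)/17) = 2.
  m_13 = 17*2 - 19 = 15, d_13 = (548 - 15^2)/17 = 323/17 = 19, a_13 = floor((23 + 15)/19) = 2.
  m_14 = 19*2 - 15 = 23, d_14 = (548 - 23^2)/19 = 19/19 = 1, a_14 = floor((23 + 23)/1) = 46.
  m_15 = 1*46 - 23 = 23, d_15 = (548 - 23^2)/1 = 19/1 = 19: (m_15, d_15) = (m_1, d_1) = (23, 19), so from here the quotients repeat a_1, ..., a_14; the period length is 14.
So sqrt(548) = [23; (2, 2, 3, 1, 5, 1, 10, 1, 5, 1, 3, 2, 2, 46)] with period length k = 14.
k is even, so the fundamental solution of x^2 - 548y^2 = 1 is (p_{k-1}, q_{k-1}) = (p_13, q_13); compute convergents through index 13.
Convergents (p_i = a_i*p_{i-1} + p_{i-2}, q_i = a_i*q_{i-1} + q_{i-2} with p_{-2}=0, p_{-1}=1, q_{-2}=1, q_{-1}=0):
  i=0: a_0=23, p_0 = 23*1 + 0 = 23, q_0 = 23*0 + 1 = 1.
  i=1: a_1=2, p_1 = 2*23 + 1 = 47, q_1 = 2*1 + 0 = 2.
  i=2: a_2=2, p_2 = 2*47 + 23 = 117, q_2 = 2*2 + 1 = 5.
  i=3: a_3=3, p_3 = 3*117 + 47 = 398, q_3 = 3*5 + 2 = 17.
  i=4: a_4=1, p_4 = 1*398 + 117 = 515, q_4 = 1*17 + 5 = 22.
  i=5: a_5=5, p_5 = 5*515 + 398 = 2973, q_5 = 5*22 + 17 = 127.
  i=6: a_6=1, p_6 = 1*2973 + 515 = 3488, q_6 = 1*127 + 22 = 149.
  i=7: a_7=10, p_7 = 10*3488 + 2973 = 37853, q_7 = 10*149 + 127 = 1617.
  i=8: a_8=1, p_8 = 1*37853 + 3488 = 41341, q_8 = 1*1617 + 149 = 1766.
  i=9: a_9=5, p_9 = 5*41341 + 37853 = 244558, q_9 = 5*1766 + 1617 = 10447.
  i=10: a_10=1, p_10 = 1*244558 + 41341 = 285899, q_10 = 1*10447 + 1766 = 12213.
  i=11: a_11=3, p_11 = 3*285899 + 244558 = 1102255, q_11 = 3*12213 + 10447 = 47086.
  i=12: a_12=2, p_12 = 2*1102255 + 285899 = 2490409, q_12 = 2*47086 + 12213 = 106385.
  i=13: a_13=2, p_13 = 2*2490409 + 1102255 = 6083073, q_13 = 2*106385 + 47086 = 259856.
Check: 6083073^2 - 548*259856^2 = 37003777123329 - 37003777123328 = 1, so (x, y) = (6083073, 259856) solves the equation, and by the theorem it is the least positive solution.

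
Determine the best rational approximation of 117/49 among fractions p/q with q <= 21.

Expand x = 117/49 as a continued fraction with the Euclidean algorithm:
  117 = 2*49 + 19, so a_0 = 2.
  49 = 2*19 + 11, so a_1 = 2.
  19 = 1*11 + 8, so a_2 = 1.
  11 = 1*8 + 3, so a_3 = 1.
  8 = 2*3 + 2, so a_4 = 2.
  3 = 1*2 + 1, so a_5 = 1.
  2 = 2*1 + 0, so a_6 = 2.
so x = [2; 2, 1, 1, 2, 1, 2].
Convergents (p_i = a_i*p_{i-1} + p_{i-2}, q_i = a_i*q_{i-1} + q_{i-2} with p_{-2}=0, p_{-1}=1, q_{-2}=1, q_{-1}=0), until the denominator exceeds 21:
  i=0: a_0=2, p_0 = 2*1 + 0 = 2, q_0 = 2*0 + 1 = 1.
  i=1: a_1=2, p_1 = 2*2 + 1 = 5, q_1 = 2*1 + 0 = 2.
  i=2: a_2=1, p_2 = 1*5 + 2 = 7, q_2 = 1*2 + 1 = 3.
  i=3: a_3=1, p_3 = 1*7 + 5 = 12, q_3 = 1*3 + 2 = 5.
  i=4: a_4=2, p_4 = 2*12 + 7 = 31, q_4 = 2*5 + 3 = 13.
  i=5: a_5=1, p_5 = 1*31 + 12 = 43, q_5 = 1*13 + 5 = 18.
  i=6: a_6=2, p_6 = 2*43 + 31 = 117, q_6 = 2*18 + 13 = 49.
q_6 = 49 > 21, so the last convergent with denominator <= 21 is p_5/q_5 = 43/18.
The closest fraction with denominator <= 21 is either p_5/q_5 or the intermediate fraction (k*p_5 + p_4)/(k*q_5 + q_4) with the largest k >= 1 whose denominator stays <= 21; these approach x as k grows, and every other convergent or intermediate fraction in range is farther away.
Largest k: floor((21 - q_4)/q_5) = floor((21 - 13)/18) = 0.
Since k = 0, no intermediate fraction beyond p_5/q_5 has denominator <= 21, so the convergent 43/18 is the closest (its error is |117*18 - 43*49|/(49*18) = 1/882).

43/18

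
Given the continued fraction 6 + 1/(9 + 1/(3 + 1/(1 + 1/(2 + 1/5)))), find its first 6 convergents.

6/1, 55/9, 171/28, 226/37, 623/102, 3341/547

Using the convergent recurrence p_i = a_i*p_{i-1} + p_{i-2}, q_i = a_i*q_{i-1} + q_{i-2} with p_{-2}=0, p_{-1}=1, q_{-2}=1, q_{-1}=0:
  i=0: a_0=6, p_0 = 6*1 + 0 = 6, q_0 = 6*0 + 1 = 1.
  i=1: a_1=9, p_1 = 9*6 + 1 = 55, q_1 = 9*1 + 0 = 9.
  i=2: a_2=3, p_2 = 3*55 + 6 = 171, q_2 = 3*9 + 1 = 28.
  i=3: a_3=1, p_3 = 1*171 + 55 = 226, q_3 = 1*28 + 9 = 37.
  i=4: a_4=2, p_4 = 2*226 + 171 = 623, q_4 = 2*37 + 28 = 102.
  i=5: a_5=5, p_5 = 5*623 + 226 = 3341, q_5 = 5*102 + 37 = 547.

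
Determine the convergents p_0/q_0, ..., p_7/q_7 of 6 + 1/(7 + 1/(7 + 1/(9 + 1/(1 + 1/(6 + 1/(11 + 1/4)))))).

Using the convergent recurrence p_i = a_i*p_{i-1} + p_{i-2}, q_i = a_i*q_{i-1} + q_{i-2} with p_{-2}=0, p_{-1}=1, q_{-2}=1, q_{-1}=0:
  i=0: a_0=6, p_0 = 6*1 + 0 = 6, q_0 = 6*0 + 1 = 1.
  i=1: a_1=7, p_1 = 7*6 + 1 = 43, q_1 = 7*1 + 0 = 7.
  i=2: a_2=7, p_2 = 7*43 + 6 = 307, q_2 = 7*7 + 1 = 50.
  i=3: a_3=9, p_3 = 9*307 + 43 = 2806, q_3 = 9*50 + 7 = 457.
  i=4: a_4=1, p_4 = 1*2806 + 307 = 3113, q_4 = 1*457 + 50 = 507.
  i=5: a_5=6, p_5 = 6*3113 + 2806 = 21484, q_5 = 6*507 + 457 = 3499.
  i=6: a_6=11, p_6 = 11*21484 + 3113 = 239437, q_6 = 11*3499 + 507 = 38996.
  i=7: a_7=4, p_7 = 4*239437 + 21484 = 979232, q_7 = 4*38996 + 3499 = 159483.

6/1, 43/7, 307/50, 2806/457, 3113/507, 21484/3499, 239437/38996, 979232/159483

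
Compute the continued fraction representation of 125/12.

Run the Euclidean algorithm on 125 and 12; the successive quotients are the partial quotients a_0, a_1, ... (each step inverts the fractional part left over by the previous one):
  125 = 10*12 + 5, so a_0 = 10.
  12 = 2*5 + 2, so a_1 = 2.
  5 = 2*2 + 1, so a_2 = 2.
  2 = 2*1 + 0, so a_3 = 2.
The remainder reaches 0 after 4 divisions, so the expansion has 4 partial quotients, read off in order.

[10; 2, 2, 2]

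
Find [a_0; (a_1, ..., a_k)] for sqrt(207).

Write x_i = (sqrt(207) + m_i)/d_i with (m_0, d_0) = (0, 1). a_0 = floor(sqrt(207)) = 14, since 14^2 = 196 <= 207 < 225 = 15^2.
Iterate m_{i+1} = d_i*a_i - m_i, d_{i+1} = (207 - m_{i+1}^2)/d_i, a_{i+1} = floor((a_0 + m_{i+1})/d_{i+1}):
  m_1 = 1*14 - 0 = 14, d_1 = (207 - 14^2)/1 = 11/1 = 11, a_1 = floor((14 + 14)/11) = 2.
  m_2 = 11*2 - 14 = 8, d_2 = (207 - 8^2)/11 = 143/11 = 13, a_2 = floor((14 + 8)/13) = 1.
  m_3 = 13*1 - 8 = 5, d_3 = (207 - 5^2)/13 = 182/13 = 14, a_3 = floor((14 + 5)/14) = 1.
  m_4 = 14*1 - 5 = 9, d_4 = (207 - 9^2)/14 = 126/14 = 9, a_4 = floor((14 + 9)/9) = 2.
  m_5 = 9*2 - 9 = 9, d_5 = (207 - 9^2)/9 = 126/9 = 14, a_5 = floor((14 + 9)/14) = 1.
  m_6 = 14*1 - 9 = 5, d_6 = (207 - 5^2)/14 = 182/14 = 13, a_6 = floor((14 + 5)/13) = 1.
  m_7 = 13*1 - 5 = 8, d_7 = (207 - 8^2)/13 = 143/13 = 11, a_7 = floor((14 + 8)/11) = 2.
  m_8 = 11*2 - 8 = 14, d_8 = (207 - 14^2)/11 = 11/11 = 1, a_8 = floor((14 + 14)/1) = 28.
  m_9 = 1*28 - 14 = 14, d_9 = (207 - 14^2)/1 = 11/1 = 11: (m_9, d_9) = (m_1, d_1) = (14, 11), so from here the quotients repeat a_1, ..., a_8; the period length is 8.
Hence the expansion of sqrt(207) is a_0 = 14 followed by the repeating block 2, 1, 1, 2, 1, 1, 2, 28 (period 8).

[14; (2, 1, 1, 2, 1, 1, 2, 28)]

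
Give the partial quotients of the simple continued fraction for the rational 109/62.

[1; 1, 3, 7, 2]

Run the Euclidean algorithm on 109 and 62; the successive quotients are the partial quotients a_0, a_1, ... (each step inverts the fractional part left over by the previous one):
  109 = 1*62 + 47, so a_0 = 1.
  62 = 1*47 + 15, so a_1 = 1.
  47 = 3*15 + 2, so a_2 = 3.
  15 = 7*2 + 1, so a_3 = 7.
  2 = 2*1 + 0, so a_4 = 2.
The remainder reaches 0 after 5 divisions, so the expansion has 5 partial quotients, read off in order.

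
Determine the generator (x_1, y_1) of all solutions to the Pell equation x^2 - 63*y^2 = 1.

First expand sqrt(63) as a continued fraction. With x_i = (sqrt(63) + m_i)/d_i and (m_0, d_0) = (0, 1): a_0 = floor(sqrt(63)) = 7, since 7^2 = 49 <= 63 < 64 = 8^2.
Iterate m_{i+1} = d_i*a_i - m_i, d_{i+1} = (63 - m_{i+1}^2)/d_i, a_{i+1} = floor((a_0 + m_{i+1})/d_{i+1}):
  m_1 = 1*7 - 0 = 7, d_1 = (63 - 7^2)/1 = 14/1 = 14, a_1 = floor((7 + 7)/14) = 1.
  m_2 = 14*1 - 7 = 7, d_2 = (63 - 7^2)/14 = 14/14 = 1, a_2 = floor((7 + 7)/1) = 14.
  m_3 = 1*14 - 7 = 7, d_3 = (63 - 7^2)/1 = 14/1 = 14: (m_3, d_3) = (m_1, d_1) = (7, 14), so from here the quotients repeat a_1, a_2; the period length is 2.
So sqrt(63) = [7; (1, 14)] with period length k = 2.
k is even, so the fundamental solution of x^2 - 63y^2 = 1 is (p_{k-1}, q_{k-1}) = (p_1, q_1); compute convergents through index 1.
Convergents (p_i = a_i*p_{i-1} + p_{i-2}, q_i = a_i*q_{i-1} + q_{i-2} with p_{-2}=0, p_{-1}=1, q_{-2}=1, q_{-1}=0):
  i=0: a_0=7, p_0 = 7*1 + 0 = 7, q_0 = 7*0 + 1 = 1.
  i=1: a_1=1, p_1 = 1*7 + 1 = 8, q_1 = 1*1 + 0 = 1.
Check: 8^2 - 63*1^2 = 64 - 63 = 1, so (x, y) = (8, 1) solves the equation, and by the theorem it is the least positive solution.

(x, y) = (8, 1)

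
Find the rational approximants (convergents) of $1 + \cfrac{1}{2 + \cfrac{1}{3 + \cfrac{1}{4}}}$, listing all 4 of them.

1/1, 3/2, 10/7, 43/30

Using the convergent recurrence p_i = a_i*p_{i-1} + p_{i-2}, q_i = a_i*q_{i-1} + q_{i-2} with p_{-2}=0, p_{-1}=1, q_{-2}=1, q_{-1}=0:
  i=0: a_0=1, p_0 = 1*1 + 0 = 1, q_0 = 1*0 + 1 = 1.
  i=1: a_1=2, p_1 = 2*1 + 1 = 3, q_1 = 2*1 + 0 = 2.
  i=2: a_2=3, p_2 = 3*3 + 1 = 10, q_2 = 3*2 + 1 = 7.
  i=3: a_3=4, p_3 = 4*10 + 3 = 43, q_3 = 4*7 + 2 = 30.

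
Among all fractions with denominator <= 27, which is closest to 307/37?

Expand x = 307/37 as a continued fraction with the Euclidean algorithm:
  307 = 8*37 + 11, so a_0 = 8.
  37 = 3*11 + 4, so a_1 = 3.
  11 = 2*4 + 3, so a_2 = 2.
  4 = 1*3 + 1, so a_3 = 1.
  3 = 3*1 + 0, so a_4 = 3.
so x = [8; 3, 2, 1, 3].
Convergents (p_i = a_i*p_{i-1} + p_{i-2}, q_i = a_i*q_{i-1} + q_{i-2} with p_{-2}=0, p_{-1}=1, q_{-2}=1, q_{-1}=0), until the denominator exceeds 27:
  i=0: a_0=8, p_0 = 8*1 + 0 = 8, q_0 = 8*0 + 1 = 1.
  i=1: a_1=3, p_1 = 3*8 + 1 = 25, q_1 = 3*1 + 0 = 3.
  i=2: a_2=2, p_2 = 2*25 + 8 = 58, q_2 = 2*3 + 1 = 7.
  i=3: a_3=1, p_3 = 1*58 + 25 = 83, q_3 = 1*7 + 3 = 10.
  i=4: a_4=3, p_4 = 3*83 + 58 = 307, q_4 = 3*10 + 7 = 37.
q_4 = 37 > 27, so the last convergent with denominator <= 27 is p_3/q_3 = 83/10.
The closest fraction with denominator <= 27 is either p_3/q_3 or the intermediate fraction (k*p_3 + p_2)/(k*q_3 + q_2) with the largest k >= 1 whose denominator stays <= 27; these approach x as k grows, and every other convergent or intermediate fraction in range is farther away.
Largest k: floor((27 - q_2)/q_3) = floor((27 - 7)/10) = 2.
That gives (2*83 + 58)/(2*10 + 7) = 224/27.
Compare the errors: |x - 83/10| = |307*10 - 83*37|/(37*10) = 1/370, and |x - 224/27| = |307*27 - 224*37|/(37*27) = 1/999.
Cross-multiplying, 1*370 = 370 < 999 = 1*999, so 1/999 is smaller: the intermediate fraction 224/27 is closer to x than 83/10.

224/27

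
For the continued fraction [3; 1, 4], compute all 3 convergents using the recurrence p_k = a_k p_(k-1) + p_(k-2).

3/1, 4/1, 19/5

Using the convergent recurrence p_i = a_i*p_{i-1} + p_{i-2}, q_i = a_i*q_{i-1} + q_{i-2} with p_{-2}=0, p_{-1}=1, q_{-2}=1, q_{-1}=0:
  i=0: a_0=3, p_0 = 3*1 + 0 = 3, q_0 = 3*0 + 1 = 1.
  i=1: a_1=1, p_1 = 1*3 + 1 = 4, q_1 = 1*1 + 0 = 1.
  i=2: a_2=4, p_2 = 4*4 + 3 = 19, q_2 = 4*1 + 1 = 5.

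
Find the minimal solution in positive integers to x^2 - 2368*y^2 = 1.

First expand sqrt(2368) as a continued fraction. With x_i = (sqrt(2368) + m_i)/d_i and (m_0, d_0) = (0, 1): a_0 = floor(sqrt(2368)) = 48, since 48^2 = 2304 <= 2368 < 2401 = 49^2.
Iterate m_{i+1} = d_i*a_i - m_i, d_{i+1} = (2368 - m_{i+1}^2)/d_i, a_{i+1} = floor((a_0 + m_{i+1})/d_{i+1}):
  m_1 = 1*48 - 0 = 48, d_1 = (2368 - 48^2)/1 = 64/1 = 64, a_1 = floor((48 + 48)/64) = 1.
  m_2 = 64*1 - 48 = 16, d_2 = (2368 - 16^2)/64 = 2112/64 = 33, a_2 = floor((48 + 16)/33) = 1.
  m_3 = 33*1 - 16 = 17, d_3 = (2368 - 17^2)/33 = 2079/33 = 63, a_3 = floor((48 + 17)/63) = 1.
  m_4 = 63*1 - 17 = 46, d_4 = (2368 - 46^2)/63 = 252/63 = 4, a_4 = floor((48 + 46)/4) = 23.
  m_5 = 4*23 - 46 = 46, d_5 = (2368 - 46^2)/4 = 252/4 = 63, a_5 = floor((48 + 46)/63) = 1.
  m_6 = 63*1 - 46 = 17, d_6 = (2368 - 17^2)/63 = 2079/63 = 33, a_6 = floor((48 + 17)/33) = 1.
  m_7 = 33*1 - 17 = 16, d_7 = (2368 - 16^2)/33 = 2112/33 = 64, a_7 = floor((48 + 16)/64) = 1.
  m_8 = 64*1 - 16 = 48, d_8 = (2368 - 48^2)/64 = 64/64 = 1, a_8 = floor((48 + 48)/1) = 96.
  m_9 = 1*96 - 48 = 48, d_9 = (2368 - 48^2)/1 = 64/1 = 64: (m_9, d_9) = (m_1, d_1) = (48, 64), so from here the quotients repeat a_1, ..., a_8; the period length is 8.
So sqrt(2368) = [48; (1, 1, 1, 23, 1, 1, 1, 96)] with period length k = 8.
k is even, so the fundamental solution of x^2 - 2368y^2 = 1 is (p_{k-1}, q_{k-1}) = (p_7, q_7); compute convergents through index 7.
Convergents (p_i = a_i*p_{i-1} + p_{i-2}, q_i = a_i*q_{i-1} + q_{i-2} with p_{-2}=0, p_{-1}=1, q_{-2}=1, q_{-1}=0):
  i=0: a_0=48, p_0 = 48*1 + 0 = 48, q_0 = 48*0 + 1 = 1.
  i=1: a_1=1, p_1 = 1*48 + 1 = 49, q_1 = 1*1 + 0 = 1.
  i=2: a_2=1, p_2 = 1*49 + 48 = 97, q_2 = 1*1 + 1 = 2.
  i=3: a_3=1, p_3 = 1*97 + 49 = 146, q_3 = 1*2 + 1 = 3.
  i=4: a_4=23, p_4 = 23*146 + 97 = 3455, q_4 = 23*3 + 2 = 71.
  i=5: a_5=1, p_5 = 1*3455 + 146 = 3601, q_5 = 1*71 + 3 = 74.
  i=6: a_6=1, p_6 = 1*3601 + 3455 = 7056, q_6 = 1*74 + 71 = 145.
  i=7: a_7=1, p_7 = 1*7056 + 3601 = 10657, q_7 = 1*145 + 74 = 219.
Check: 10657^2 - 2368*219^2 = 113571649 - 113571648 = 1, so (x, y) = (10657, 219) solves the equation, and by the theorem it is the least positive solution.

(x, y) = (10657, 219)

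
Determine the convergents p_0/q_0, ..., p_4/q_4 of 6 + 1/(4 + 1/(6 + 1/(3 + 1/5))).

6/1, 25/4, 156/25, 493/79, 2621/420

Using the convergent recurrence p_i = a_i*p_{i-1} + p_{i-2}, q_i = a_i*q_{i-1} + q_{i-2} with p_{-2}=0, p_{-1}=1, q_{-2}=1, q_{-1}=0:
  i=0: a_0=6, p_0 = 6*1 + 0 = 6, q_0 = 6*0 + 1 = 1.
  i=1: a_1=4, p_1 = 4*6 + 1 = 25, q_1 = 4*1 + 0 = 4.
  i=2: a_2=6, p_2 = 6*25 + 6 = 156, q_2 = 6*4 + 1 = 25.
  i=3: a_3=3, p_3 = 3*156 + 25 = 493, q_3 = 3*25 + 4 = 79.
  i=4: a_4=5, p_4 = 5*493 + 156 = 2621, q_4 = 5*79 + 25 = 420.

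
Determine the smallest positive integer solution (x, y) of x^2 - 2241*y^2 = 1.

First expand sqrt(2241) as a continued fraction. With x_i = (sqrt(2241) + m_i)/d_i and (m_0, d_0) = (0, 1): a_0 = floor(sqrt(2241)) = 47, since 47^2 = 2209 <= 2241 < 2304 = 48^2.
Iterate m_{i+1} = d_i*a_i - m_i, d_{i+1} = (2241 - m_{i+1}^2)/d_i, a_{i+1} = floor((a_0 + m_{i+1})/d_{i+1}):
  m_1 = 1*47 - 0 = 47, d_1 = (2241 - 47^2)/1 = 32/1 = 32, a_1 = floor((47 + 47)/32) = 2.
  m_2 = 32*2 - 47 = 17, d_2 = (2241 - 17^2)/32 = 1952/32 = 61, a_2 = floor((47 + 17)/61) = 1.
  m_3 = 61*1 - 17 = 44, d_3 = (2241 - 44^2)/61 = 305/61 = 5, a_3 = floor((47 + 44)/5) = 18.
  m_4 = 5*18 - 44 = 46, d_4 = (2241 - 46^2)/5 = 125/5 = 25, a_4 = floor((47 + 46)/25) = 3.
  m_5 = 25*3 - 46 = 29, d_5 = (2241 - 29^2)/25 = 1400/25 = 56, a_5 = floor((47 + 29)/56) = 1.
  m_6 = 56*1 - 29 = 27, d_6 = (2241 - 27^2)/56 = 1512/56 = 27, a_6 = floor((47 + 27)/27) = 2.
  m_7 = 27*2 - 27 = 27, d_7 = (2241 - 27^2)/27 = 1512/27 = 56, a_7 = floor((47 + 27)/56) = 1.
  m_8 = 56*1 - 27 = 29, d_8 = (2241 - 29^2)/56 = 1400/56 = 25, a_8 = floor((47 + 29)/25) = 3.
  m_9 = 25*3 - 29 = 46, d_9 = (2241 - 46^2)/25 = 125/25 = 5, a_9 = floor((47 + 46)/5) = 18.
  m_10 = 5*18 - 46 = 44, d_10 = (2241 - 44^2)/5 = 305/5 = 61, a_10 = floor((47 + 44)/61) = 1.
  m_11 = 61*1 - 44 = 17, d_11 = (2241 - 17^2)/61 = 1952/61 = 32, a_11 = floor((47 + 17)/32) = 2.
  m_12 = 32*2 - 17 = 47, d_12 = (2241 - 47^2)/32 = 32/32 = 1, a_12 = floor((47 + 47)/1) = 94.
  m_13 = 1*94 - 47 = 47, d_13 = (2241 - 47^2)/1 = 32/1 = 32: (m_13, d_13) = (m_1, d_1) = (47, 32), so from here the quotients repeat a_1, ..., a_12; the period length is 12.
So sqrt(2241) = [47; (2, 1, 18, 3, 1, 2, 1, 3, 18, 1, 2, 94)] with period length k = 12.
k is even, so the fundamental solution of x^2 - 2241y^2 = 1 is (p_{k-1}, q_{k-1}) = (p_11, q_11); compute convergents through index 11.
Convergents (p_i = a_i*p_{i-1} + p_{i-2}, q_i = a_i*q_{i-1} + q_{i-2} with p_{-2}=0, p_{-1}=1, q_{-2}=1, q_{-1}=0):
  i=0: a_0=47, p_0 = 47*1 + 0 = 47, q_0 = 47*0 + 1 = 1.
  i=1: a_1=2, p_1 = 2*47 + 1 = 95, q_1 = 2*1 + 0 = 2.
  i=2: a_2=1, p_2 = 1*95 + 47 = 142, q_2 = 1*2 + 1 = 3.
  i=3: a_3=18, p_3 = 18*142 + 95 = 2651, q_3 = 18*3 + 2 = 56.
  i=4: a_4=3, p_4 = 3*2651 + 142 = 8095, q_4 = 3*56 + 3 = 171.
  i=5: a_5=1, p_5 = 1*8095 + 2651 = 10746, q_5 = 1*171 + 56 = 227.
  i=6: a_6=2, p_6 = 2*10746 + 8095 = 29587, q_6 = 2*227 + 171 = 625.
  i=7: a_7=1, p_7 = 1*29587 + 10746 = 40333, q_7 = 1*625 + 227 = 852.
  i=8: a_8=3, p_8 = 3*40333 + 29587 = 150586, q_8 = 3*852 + 625 = 3181.
  i=9: a_9=18, p_9 = 18*150586 + 40333 = 2750881, q_9 = 18*3181 + 852 = 58110.
  i=10: a_10=1, p_10 = 1*2750881 + 150586 = 2901467, q_10 = 1*58110 + 3181 = 61291.
  i=11: a_11=2, p_11 = 2*2901467 + 2750881 = 8553815, q_11 = 2*61291 + 58110 = 180692.
Check: 8553815^2 - 2241*180692^2 = 73167751054225 - 73167751054224 = 1, so (x, y) = (8553815, 180692) solves the equation, and by the theorem it is the least positive solution.

(x, y) = (8553815, 180692)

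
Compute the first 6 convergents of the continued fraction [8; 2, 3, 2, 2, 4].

8/1, 17/2, 59/7, 135/16, 329/39, 1451/172

Using the convergent recurrence p_i = a_i*p_{i-1} + p_{i-2}, q_i = a_i*q_{i-1} + q_{i-2} with p_{-2}=0, p_{-1}=1, q_{-2}=1, q_{-1}=0:
  i=0: a_0=8, p_0 = 8*1 + 0 = 8, q_0 = 8*0 + 1 = 1.
  i=1: a_1=2, p_1 = 2*8 + 1 = 17, q_1 = 2*1 + 0 = 2.
  i=2: a_2=3, p_2 = 3*17 + 8 = 59, q_2 = 3*2 + 1 = 7.
  i=3: a_3=2, p_3 = 2*59 + 17 = 135, q_3 = 2*7 + 2 = 16.
  i=4: a_4=2, p_4 = 2*135 + 59 = 329, q_4 = 2*16 + 7 = 39.
  i=5: a_5=4, p_5 = 4*329 + 135 = 1451, q_5 = 4*39 + 16 = 172.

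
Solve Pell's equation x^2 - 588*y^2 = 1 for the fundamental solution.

First expand sqrt(588) as a continued fraction. With x_i = (sqrt(588) + m_i)/d_i and (m_0, d_0) = (0, 1): a_0 = floor(sqrt(588)) = 24, since 24^2 = 576 <= 588 < 625 = 25^2.
Iterate m_{i+1} = d_i*a_i - m_i, d_{i+1} = (588 - m_{i+1}^2)/d_i, a_{i+1} = floor((a_0 + m_{i+1})/d_{i+1}):
  m_1 = 1*24 - 0 = 24, d_1 = (588 - 24^2)/1 = 12/1 = 12, a_1 = floor((24 + 24)/12) = 4.
  m_2 = 12*4 - 24 = 24, d_2 = (588 - 24^2)/12 = 12/12 = 1, a_2 = floor((24 + 24)/1) = 48.
  m_3 = 1*48 - 24 = 24, d_3 = (588 - 24^2)/1 = 12/1 = 12: (m_3, d_3) = (m_1, d_1) = (24, 12), so from here the quotients repeat a_1, a_2; the period length is 2.
So sqrt(588) = [24; (4, 48)] with period length k = 2.
k is even, so the fundamental solution of x^2 - 588y^2 = 1 is (p_{k-1}, q_{k-1}) = (p_1, q_1); compute convergents through index 1.
Convergents (p_i = a_i*p_{i-1} + p_{i-2}, q_i = a_i*q_{i-1} + q_{i-2} with p_{-2}=0, p_{-1}=1, q_{-2}=1, q_{-1}=0):
  i=0: a_0=24, p_0 = 24*1 + 0 = 24, q_0 = 24*0 + 1 = 1.
  i=1: a_1=4, p_1 = 4*24 + 1 = 97, q_1 = 4*1 + 0 = 4.
Check: 97^2 - 588*4^2 = 9409 - 9408 = 1, so (x, y) = (97, 4) solves the equation, and by the theorem it is the least positive solution.

(x, y) = (97, 4)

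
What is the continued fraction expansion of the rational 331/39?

Run the Euclidean algorithm on 331 and 39; the successive quotients are the partial quotients a_0, a_1, ... (each step inverts the fractional part left over by the previous one):
  331 = 8*39 + 19, so a_0 = 8.
  39 = 2*19 + 1, so a_1 = 2.
  19 = 19*1 + 0, so a_2 = 19.
The remainder reaches 0 after 3 divisions, so the expansion has 3 partial quotients, read off in order.

[8; 2, 19]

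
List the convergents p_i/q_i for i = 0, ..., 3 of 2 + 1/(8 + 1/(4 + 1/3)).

2/1, 17/8, 70/33, 227/107

Using the convergent recurrence p_i = a_i*p_{i-1} + p_{i-2}, q_i = a_i*q_{i-1} + q_{i-2} with p_{-2}=0, p_{-1}=1, q_{-2}=1, q_{-1}=0:
  i=0: a_0=2, p_0 = 2*1 + 0 = 2, q_0 = 2*0 + 1 = 1.
  i=1: a_1=8, p_1 = 8*2 + 1 = 17, q_1 = 8*1 + 0 = 8.
  i=2: a_2=4, p_2 = 4*17 + 2 = 70, q_2 = 4*8 + 1 = 33.
  i=3: a_3=3, p_3 = 3*70 + 17 = 227, q_3 = 3*33 + 8 = 107.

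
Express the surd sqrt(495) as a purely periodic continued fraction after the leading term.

Write x_i = (sqrt(495) + m_i)/d_i with (m_0, d_0) = (0, 1). a_0 = floor(sqrt(495)) = 22, since 22^2 = 484 <= 495 < 529 = 23^2.
Iterate m_{i+1} = d_i*a_i - m_i, d_{i+1} = (495 - m_{i+1}^2)/d_i, a_{i+1} = floor((a_0 + m_{i+1})/d_{i+1}):
  m_1 = 1*22 - 0 = 22, d_1 = (495 - 22^2)/1 = 11/1 = 11, a_1 = floor((22 + 22)/11) = 4.
  m_2 = 11*4 - 22 = 22, d_2 = (495 - 22^2)/11 = 11/11 = 1, a_2 = floor((22 + 22)/1) = 44.
  m_3 = 1*44 - 22 = 22, d_3 = (495 - 22^2)/1 = 11/1 = 11: (m_3, d_3) = (m_1, d_1) = (22, 11), so from here the quotients repeat a_1, a_2; the period length is 2.
Hence the expansion of sqrt(495) is a_0 = 22 followed by the repeating block 4, 44 (period 2).

[22; (4, 44)]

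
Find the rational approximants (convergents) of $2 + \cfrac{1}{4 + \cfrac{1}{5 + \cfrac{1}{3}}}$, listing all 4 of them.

2/1, 9/4, 47/21, 150/67

Using the convergent recurrence p_i = a_i*p_{i-1} + p_{i-2}, q_i = a_i*q_{i-1} + q_{i-2} with p_{-2}=0, p_{-1}=1, q_{-2}=1, q_{-1}=0:
  i=0: a_0=2, p_0 = 2*1 + 0 = 2, q_0 = 2*0 + 1 = 1.
  i=1: a_1=4, p_1 = 4*2 + 1 = 9, q_1 = 4*1 + 0 = 4.
  i=2: a_2=5, p_2 = 5*9 + 2 = 47, q_2 = 5*4 + 1 = 21.
  i=3: a_3=3, p_3 = 3*47 + 9 = 150, q_3 = 3*21 + 4 = 67.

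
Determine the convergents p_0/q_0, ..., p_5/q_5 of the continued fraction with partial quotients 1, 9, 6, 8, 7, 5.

Using the convergent recurrence p_i = a_i*p_{i-1} + p_{i-2}, q_i = a_i*q_{i-1} + q_{i-2} with p_{-2}=0, p_{-1}=1, q_{-2}=1, q_{-1}=0:
  i=0: a_0=1, p_0 = 1*1 + 0 = 1, q_0 = 1*0 + 1 = 1.
  i=1: a_1=9, p_1 = 9*1 + 1 = 10, q_1 = 9*1 + 0 = 9.
  i=2: a_2=6, p_2 = 6*10 + 1 = 61, q_2 = 6*9 + 1 = 55.
  i=3: a_3=8, p_3 = 8*61 + 10 = 498, q_3 = 8*55 + 9 = 449.
  i=4: a_4=7, p_4 = 7*498 + 61 = 3547, q_4 = 7*449 + 55 = 3198.
  i=5: a_5=5, p_5 = 5*3547 + 498 = 18233, q_5 = 5*3198 + 449 = 16439.

1/1, 10/9, 61/55, 498/449, 3547/3198, 18233/16439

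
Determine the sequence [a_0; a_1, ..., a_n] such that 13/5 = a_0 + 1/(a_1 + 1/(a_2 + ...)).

Run the Euclidean algorithm on 13 and 5; the successive quotients are the partial quotients a_0, a_1, ... (each step inverts the fractional part left over by the previous one):
  13 = 2*5 + 3, so a_0 = 2.
  5 = 1*3 + 2, so a_1 = 1.
  3 = 1*2 + 1, so a_2 = 1.
  2 = 2*1 + 0, so a_3 = 2.
The remainder reaches 0 after 4 divisions, so the expansion has 4 partial quotients, read off in order.

[2; 1, 1, 2]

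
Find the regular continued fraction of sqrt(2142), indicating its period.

[46; (3, 1, 1, 4, 1, 1, 3, 92)]

Write x_i = (sqrt(2142) + m_i)/d_i with (m_0, d_0) = (0, 1). a_0 = floor(sqrt(2142)) = 46, since 46^2 = 2116 <= 2142 < 2209 = 47^2.
Iterate m_{i+1} = d_i*a_i - m_i, d_{i+1} = (2142 - m_{i+1}^2)/d_i, a_{i+1} = floor((a_0 + m_{i+1})/d_{i+1}):
  m_1 = 1*46 - 0 = 46, d_1 = (2142 - 46^2)/1 = 26/1 = 26, a_1 = floor((46 + 46)/26) = 3.
  m_2 = 26*3 - 46 = 32, d_2 = (2142 - 32^2)/26 = 1118/26 = 43, a_2 = floor((46 + 32)/43) = 1.
  m_3 = 43*1 - 32 = 11, d_3 = (2142 - 11^2)/43 = 2021/43 = 47, a_3 = floor((46 + 11)/47) = 1.
  m_4 = 47*1 - 11 = 36, d_4 = (2142 - 36^2)/47 = 846/47 = 18, a_4 = floor((46 + 36)/18) = 4.
  m_5 = 18*4 - 36 = 36, d_5 = (2142 - 36^2)/18 = 846/18 = 47, a_5 = floor((46 + 36)/47) = 1.
  m_6 = 47*1 - 36 = 11, d_6 = (2142 - 11^2)/47 = 2021/47 = 43, a_6 = floor((46 + 11)/43) = 1.
  m_7 = 43*1 - 11 = 32, d_7 = (2142 - 32^2)/43 = 1118/43 = 26, a_7 = floor((46 + 32)/26) = 3.
  m_8 = 26*3 - 32 = 46, d_8 = (2142 - 46^2)/26 = 26/26 = 1, a_8 = floor((46 + 46)/1) = 92.
  m_9 = 1*92 - 46 = 46, d_9 = (2142 - 46^2)/1 = 26/1 = 26: (m_9, d_9) = (m_1, d_1) = (46, 26), so from here the quotients repeat a_1, ..., a_8; the period length is 8.
Hence the expansion of sqrt(2142) is a_0 = 46 followed by the repeating block 3, 1, 1, 4, 1, 1, 3, 92 (period 8).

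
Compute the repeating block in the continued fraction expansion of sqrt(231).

[15; (5, 30)]

Write x_i = (sqrt(231) + m_i)/d_i with (m_0, d_0) = (0, 1). a_0 = floor(sqrt(231)) = 15, since 15^2 = 225 <= 231 < 256 = 16^2.
Iterate m_{i+1} = d_i*a_i - m_i, d_{i+1} = (231 - m_{i+1}^2)/d_i, a_{i+1} = floor((a_0 + m_{i+1})/d_{i+1}):
  m_1 = 1*15 - 0 = 15, d_1 = (231 - 15^2)/1 = 6/1 = 6, a_1 = floor((15 + 15)/6) = 5.
  m_2 = 6*5 - 15 = 15, d_2 = (231 - 15^2)/6 = 6/6 = 1, a_2 = floor((15 + 15)/1) = 30.
  m_3 = 1*30 - 15 = 15, d_3 = (231 - 15^2)/1 = 6/1 = 6: (m_3, d_3) = (m_1, d_1) = (15, 6), so from here the quotients repeat a_1, a_2; the period length is 2.
Hence the expansion of sqrt(231) is a_0 = 15 followed by the repeating block 5, 30 (period 2).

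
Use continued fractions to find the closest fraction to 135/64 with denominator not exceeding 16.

19/9

Expand x = 135/64 as a continued fraction with the Euclidean algorithm:
  135 = 2*64 + 7, so a_0 = 2.
  64 = 9*7 + 1, so a_1 = 9.
  7 = 7*1 + 0, so a_2 = 7.
so x = [2; 9, 7].
Convergents (p_i = a_i*p_{i-1} + p_{i-2}, q_i = a_i*q_{i-1} + q_{i-2} with p_{-2}=0, p_{-1}=1, q_{-2}=1, q_{-1}=0), until the denominator exceeds 16:
  i=0: a_0=2, p_0 = 2*1 + 0 = 2, q_0 = 2*0 + 1 = 1.
  i=1: a_1=9, p_1 = 9*2 + 1 = 19, q_1 = 9*1 + 0 = 9.
  i=2: a_2=7, p_2 = 7*19 + 2 = 135, q_2 = 7*9 + 1 = 64.
q_2 = 64 > 16, so the last convergent with denominator <= 16 is p_1/q_1 = 19/9.
The closest fraction with denominator <= 16 is either p_1/q_1 or the intermediate fraction (k*p_1 + p_0)/(k*q_1 + q_0) with the largest k >= 1 whose denominator stays <= 16; these approach x as k grows, and every other convergent or intermediate fraction in range is farther away.
Largest k: floor((16 - q_0)/q_1) = floor((16 - 1)/9) = 1.
That gives (1*19 + 2)/(1*9 + 1) = 21/10.
Compare the errors: |x - 19/9| = |135*9 - 19*64|/(64*9) = 1/576, and |x - 21/10| = |135*10 - 21*64|/(64*10) = 6/640.
Cross-multiplying, 1*640 = 640 < 3456 = 6*576, so 1/576 is smaller: the convergent 19/9 is closer to x than 21/10.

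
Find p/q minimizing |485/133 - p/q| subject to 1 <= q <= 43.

62/17

Expand x = 485/133 as a continued fraction with the Euclidean algorithm:
  485 = 3*133 + 86, so a_0 = 3.
  133 = 1*86 + 47, so a_1 = 1.
  86 = 1*47 + 39, so a_2 = 1.
  47 = 1*39 + 8, so a_3 = 1.
  39 = 4*8 + 7, so a_4 = 4.
  8 = 1*7 + 1, so a_5 = 1.
  7 = 7*1 + 0, so a_6 = 7.
so x = [3; 1, 1, 1, 4, 1, 7].
Convergents (p_i = a_i*p_{i-1} + p_{i-2}, q_i = a_i*q_{i-1} + q_{i-2} with p_{-2}=0, p_{-1}=1, q_{-2}=1, q_{-1}=0), until the denominator exceeds 43:
  i=0: a_0=3, p_0 = 3*1 + 0 = 3, q_0 = 3*0 + 1 = 1.
  i=1: a_1=1, p_1 = 1*3 + 1 = 4, q_1 = 1*1 + 0 = 1.
  i=2: a_2=1, p_2 = 1*4 + 3 = 7, q_2 = 1*1 + 1 = 2.
  i=3: a_3=1, p_3 = 1*7 + 4 = 11, q_3 = 1*2 + 1 = 3.
  i=4: a_4=4, p_4 = 4*11 + 7 = 51, q_4 = 4*3 + 2 = 14.
  i=5: a_5=1, p_5 = 1*51 + 11 = 62, q_5 = 1*14 + 3 = 17.
  i=6: a_6=7, p_6 = 7*62 + 51 = 485, q_6 = 7*17 + 14 = 133.
q_6 = 133 > 43, so the last convergent with denominator <= 43 is p_5/q_5 = 62/17.
The closest fraction with denominator <= 43 is either p_5/q_5 or the intermediate fraction (k*p_5 + p_4)/(k*q_5 + q_4) with the largest k >= 1 whose denominator stays <= 43; these approach x as k grows, and every other convergent or intermediate fraction in range is farther away.
Largest k: floor((43 - q_4)/q_5) = floor((43 - 14)/17) = 1.
That gives (1*62 + 51)/(1*17 + 14) = 113/31.
Compare the errors: |x - 62/17| = |485*17 - 62*133|/(133*17) = 1/2261, and |x - 113/31| = |485*31 - 113*133|/(133*31) = 6/4123.
Cross-multiplying, 1*4123 = 4123 < 13566 = 6*2261, so 1/2261 is smaller: the convergent 62/17 is closer to x than 113/31.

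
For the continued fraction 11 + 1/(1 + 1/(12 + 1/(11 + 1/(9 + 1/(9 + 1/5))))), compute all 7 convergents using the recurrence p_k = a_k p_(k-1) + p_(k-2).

Using the convergent recurrence p_i = a_i*p_{i-1} + p_{i-2}, q_i = a_i*q_{i-1} + q_{i-2} with p_{-2}=0, p_{-1}=1, q_{-2}=1, q_{-1}=0:
  i=0: a_0=11, p_0 = 11*1 + 0 = 11, q_0 = 11*0 + 1 = 1.
  i=1: a_1=1, p_1 = 1*11 + 1 = 12, q_1 = 1*1 + 0 = 1.
  i=2: a_2=12, p_2 = 12*12 + 11 = 155, q_2 = 12*1 + 1 = 13.
  i=3: a_3=11, p_3 = 11*155 + 12 = 1717, q_3 = 11*13 + 1 = 144.
  i=4: a_4=9, p_4 = 9*1717 + 155 = 15608, q_4 = 9*144 + 13 = 1309.
  i=5: a_5=9, p_5 = 9*15608 + 1717 = 142189, q_5 = 9*1309 + 144 = 11925.
  i=6: a_6=5, p_6 = 5*142189 + 15608 = 726553, q_6 = 5*11925 + 1309 = 60934.

11/1, 12/1, 155/13, 1717/144, 15608/1309, 142189/11925, 726553/60934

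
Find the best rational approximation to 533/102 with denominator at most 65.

162/31

Expand x = 533/102 as a continued fraction with the Euclidean algorithm:
  533 = 5*102 + 23, so a_0 = 5.
  102 = 4*23 + 10, so a_1 = 4.
  23 = 2*10 + 3, so a_2 = 2.
  10 = 3*3 + 1, so a_3 = 3.
  3 = 3*1 + 0, so a_4 = 3.
so x = [5; 4, 2, 3, 3].
Convergents (p_i = a_i*p_{i-1} + p_{i-2}, q_i = a_i*q_{i-1} + q_{i-2} with p_{-2}=0, p_{-1}=1, q_{-2}=1, q_{-1}=0), until the denominator exceeds 65:
  i=0: a_0=5, p_0 = 5*1 + 0 = 5, q_0 = 5*0 + 1 = 1.
  i=1: a_1=4, p_1 = 4*5 + 1 = 21, q_1 = 4*1 + 0 = 4.
  i=2: a_2=2, p_2 = 2*21 + 5 = 47, q_2 = 2*4 + 1 = 9.
  i=3: a_3=3, p_3 = 3*47 + 21 = 162, q_3 = 3*9 + 4 = 31.
  i=4: a_4=3, p_4 = 3*162 + 47 = 533, q_4 = 3*31 + 9 = 102.
q_4 = 102 > 65, so the last convergent with denominator <= 65 is p_3/q_3 = 162/31.
The closest fraction with denominator <= 65 is either p_3/q_3 or the intermediate fraction (k*p_3 + p_2)/(k*q_3 + q_2) with the largest k >= 1 whose denominator stays <= 65; these approach x as k grows, and every other convergent or intermediate fraction in range is farther away.
Largest k: floor((65 - q_2)/q_3) = floor((65 - 9)/31) = 1.
That gives (1*162 + 47)/(1*31 + 9) = 209/40.
Compare the errors: |x - 162/31| = |533*31 - 162*102|/(102*31) = 1/3162, and |x - 209/40| = |533*40 - 209*102|/(102*40) = 2/4080.
Cross-multiplying, 1*4080 = 4080 < 6324 = 2*3162, so 1/3162 is smaller: the convergent 162/31 is closer to x than 209/40.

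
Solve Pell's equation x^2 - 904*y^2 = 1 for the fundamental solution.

First expand sqrt(904) as a continued fraction. With x_i = (sqrt(904) + m_i)/d_i and (m_0, d_0) = (0, 1): a_0 = floor(sqrt(904)) = 30, since 30^2 = 900 <= 904 < 961 = 31^2.
Iterate m_{i+1} = d_i*a_i - m_i, d_{i+1} = (904 - m_{i+1}^2)/d_i, a_{i+1} = floor((a_0 + m_{i+1})/d_{i+1}):
  m_1 = 1*30 - 0 = 30, d_1 = (904 - 30^2)/1 = 4/1 = 4, a_1 = floor((30 + 30)/4) = 15.
  m_2 = 4*15 - 30 = 30, d_2 = (904 - 30^2)/4 = 4/4 = 1, a_2 = floor((30 + 30)/1) = 60.
  m_3 = 1*60 - 30 = 30, d_3 = (904 - 30^2)/1 = 4/1 = 4: (m_3, d_3) = (m_1, d_1) = (30, 4), so from here the quotients repeat a_1, a_2; the period length is 2.
So sqrt(904) = [30; (15, 60)] with period length k = 2.
k is even, so the fundamental solution of x^2 - 904y^2 = 1 is (p_{k-1}, q_{k-1}) = (p_1, q_1); compute convergents through index 1.
Convergents (p_i = a_i*p_{i-1} + p_{i-2}, q_i = a_i*q_{i-1} + q_{i-2} with p_{-2}=0, p_{-1}=1, q_{-2}=1, q_{-1}=0):
  i=0: a_0=30, p_0 = 30*1 + 0 = 30, q_0 = 30*0 + 1 = 1.
  i=1: a_1=15, p_1 = 15*30 + 1 = 451, q_1 = 15*1 + 0 = 15.
Check: 451^2 - 904*15^2 = 203401 - 203400 = 1, so (x, y) = (451, 15) solves the equation, and by the theorem it is the least positive solution.

(x, y) = (451, 15)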